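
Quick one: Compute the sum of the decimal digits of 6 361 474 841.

44

6+3+6+1+4+7+4+8+4+1 = 44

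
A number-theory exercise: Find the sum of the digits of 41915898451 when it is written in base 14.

41915898451 in base 14 is 2058C132A7.
Digit sum: 2+0+5+8+12+1+3+2+10+7 = 50.

50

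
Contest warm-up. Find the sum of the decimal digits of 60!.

288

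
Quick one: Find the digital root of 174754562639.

1+7+4+7+5+4+5+6+2+6+3+9 = 59
5+9 = 14
1+4 = 5
(Equivalently, 174754562639 mod 9 = 5.)

5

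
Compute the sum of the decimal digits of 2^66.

2^66 = 73786976294838206464
Sum of its 20 digits: 109.

109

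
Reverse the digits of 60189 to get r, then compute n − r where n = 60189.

-37917

Reverse of 60189 is 98106.
60189 − 98106 = -37917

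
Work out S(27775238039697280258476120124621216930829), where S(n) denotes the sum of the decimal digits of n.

2+7+7+7+5+2+3+8+0+3+9+6+9+7+2+8+0+2+5+8+4+7+6+1+2+0+1+2+4+6+2+1+2+1+6+9+3+0+8+2+9 = 176

176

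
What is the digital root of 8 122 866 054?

8+1+2+2+8+6+6+0+5+4 = 42
4+2 = 6

6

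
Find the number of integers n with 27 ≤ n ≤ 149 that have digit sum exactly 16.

3

The integers in [27, 149] that have digit sum exactly 16: 79, 88, 97.
3 qualify.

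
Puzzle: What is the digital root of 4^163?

4

The digital root of n equals n mod 9 (or 9 when 9 | n), so we need 4^163 mod 9.
4^163 ≡ 4 (mod 9), so the digital root is 4.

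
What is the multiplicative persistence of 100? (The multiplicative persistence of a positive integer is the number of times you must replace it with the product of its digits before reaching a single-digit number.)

1

100 → 0 (1 step)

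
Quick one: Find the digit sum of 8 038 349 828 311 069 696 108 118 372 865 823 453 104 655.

8+0+3+8+3+4+9+8+2+8+3+1+1+0+6+9+6+9+6+1+0+8+1+1+8+3+7+2+8+6+5+8+2+3+4+5+3+1+0+4+6+5+5 = 190

190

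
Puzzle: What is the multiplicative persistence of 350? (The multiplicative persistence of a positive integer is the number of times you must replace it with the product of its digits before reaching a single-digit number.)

350 → 0 (1 step)

1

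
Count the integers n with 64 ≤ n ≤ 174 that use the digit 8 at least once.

The integers in [64, 174] that use the digit 8 at least once: 68, 78, 80, 81, 82, 83, …, 158, 168.
20 qualify.

20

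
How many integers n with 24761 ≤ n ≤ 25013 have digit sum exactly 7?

1

The integers in [24761, 25013] that have digit sum exactly 7: 25000.
1 qualifies.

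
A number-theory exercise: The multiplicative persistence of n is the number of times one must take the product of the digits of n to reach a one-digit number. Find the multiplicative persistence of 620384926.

620384926 → 0 (1 step)

1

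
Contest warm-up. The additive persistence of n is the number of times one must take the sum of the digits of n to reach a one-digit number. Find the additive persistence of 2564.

2

2564 → 17 → 8 (2 steps)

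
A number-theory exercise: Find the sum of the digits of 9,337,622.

9+3+3+7+6+2+2 = 32

32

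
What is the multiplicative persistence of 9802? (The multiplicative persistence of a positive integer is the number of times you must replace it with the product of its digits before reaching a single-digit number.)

1

9802 → 0 (1 step)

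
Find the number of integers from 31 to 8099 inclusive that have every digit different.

4294

The integers in [31, 8099] that have every digit different: 31, 32, 34, 35, 36, 37, …, 8096, 8097.
4294 qualify.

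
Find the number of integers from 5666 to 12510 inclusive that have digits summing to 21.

422

The integers in [5666, 12510] that have digits summing to 21: 5673, 5682, 5691, 5709, 5718, 5727, …, 12486, 12495.
422 qualify.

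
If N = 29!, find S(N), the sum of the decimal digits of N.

126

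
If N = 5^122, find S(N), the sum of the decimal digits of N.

376

5^122 = 18807909613156600127499784595555930845098648908353400344140027300454676151275634765625
Sum of its 86 digits: 376.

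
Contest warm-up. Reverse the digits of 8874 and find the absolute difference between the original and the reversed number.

Reverse of 8874 is 4788.
|8874 − 4788| = 4086

4086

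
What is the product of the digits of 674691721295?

6×7×4×6×9×1×7×2×1×2×9×5 = 11430720

11430720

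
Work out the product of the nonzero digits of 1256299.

9720

1×2×5×6×2×9×9 = 9720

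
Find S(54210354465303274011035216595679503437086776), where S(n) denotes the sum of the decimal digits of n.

174

5+4+2+1+0+3+5+4+4+6+5+3+0+3+2+7+4+0+1+1+0+3+5+2+1+6+5+9+5+6+7+9+5+0+3+4+3+7+0+8+6+7+7+6 = 174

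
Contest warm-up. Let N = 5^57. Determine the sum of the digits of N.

215

5^57 = 6938893903907228377647697925567626953125
Sum of its 40 digits: 215.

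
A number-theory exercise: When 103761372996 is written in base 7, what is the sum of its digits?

36

103761372996 in base 7 is 10332206055351.
Digit sum: 1+0+3+3+2+2+0+6+0+5+5+3+5+1 = 36.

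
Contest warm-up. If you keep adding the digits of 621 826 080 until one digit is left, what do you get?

6

6+2+1+8+2+6+0+8+0 = 33
3+3 = 6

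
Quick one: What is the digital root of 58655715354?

5+8+6+5+5+7+1+5+3+5+4 = 54
5+4 = 9

9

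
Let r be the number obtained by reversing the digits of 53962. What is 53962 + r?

Reverse of 53962 is 26935.
53962 + 26935 = 80897

80897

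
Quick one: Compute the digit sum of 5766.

24

5+7+6+6 = 24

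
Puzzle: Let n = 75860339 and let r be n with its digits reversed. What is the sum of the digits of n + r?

Reversal of 75860339 is 93306857; 75860339 + 93306857 = 169167196.
Digit sum of 169167196: 1+6+9+1+6+7+1+9+6 = 46.

46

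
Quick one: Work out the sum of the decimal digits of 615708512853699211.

79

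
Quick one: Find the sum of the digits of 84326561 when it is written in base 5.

84326561 in base 5 is 133041422221.
Digit sum: 1+3+3+0+4+1+4+2+2+2+2+1 = 25.

25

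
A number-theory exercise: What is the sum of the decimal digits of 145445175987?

60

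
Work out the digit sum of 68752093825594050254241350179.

6+8+7+5+2+0+9+3+8+2+5+5+9+4+0+5+0+2+5+4+2+4+1+3+5+0+1+7+9 = 121

121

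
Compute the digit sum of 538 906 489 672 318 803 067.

5+3+8+9+0+6+4+8+9+6+7+2+3+1+8+8+0+3+0+6+7 = 103

103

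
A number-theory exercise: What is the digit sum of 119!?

774

119! = 55745857612076058813234317117419771556272886109483581752463927935846946310374691578057284710599874844234646982443450754604453404911734348832487342619913750049708004343808000000000000000000000000000
Sum of its 197 digits: 774.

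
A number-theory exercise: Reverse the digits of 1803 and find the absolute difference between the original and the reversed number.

1278

Reverse of 1803 is 3081.
|1803 − 3081| = 1278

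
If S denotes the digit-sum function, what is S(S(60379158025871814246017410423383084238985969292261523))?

10

First digit sum: 226.
2+2+6 = 10.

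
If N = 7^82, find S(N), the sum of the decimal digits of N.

313

7^82 = 1986274564260074954771227439341817016242885890299592103563430267952049
Sum of its 70 digits: 313.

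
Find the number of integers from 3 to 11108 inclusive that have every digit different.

The integers in [3, 11108] that have every digit different: 3, 4, 5, 6, 7, 8, …, 10986, 10987.
5608 qualify.

5608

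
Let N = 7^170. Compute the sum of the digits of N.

625

7^170 = 464159028453669055169897312305062222751067304218892880116132545878003444150891097267800059884078056364173061486722653195011287945197831493579249
Sum of its 144 digits: 625.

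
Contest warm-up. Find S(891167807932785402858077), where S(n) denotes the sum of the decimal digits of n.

122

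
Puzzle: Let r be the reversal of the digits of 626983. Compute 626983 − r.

Reverse of 626983 is 389626.
626983 − 389626 = 237357

237357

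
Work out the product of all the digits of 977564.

9×7×7×5×6×4 = 52920

52920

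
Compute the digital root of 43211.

4+3+2+1+1 = 11
1+1 = 2

2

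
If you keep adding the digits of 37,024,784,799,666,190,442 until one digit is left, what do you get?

3+7+0+2+4+7+8+4+7+9+9+6+6+6+1+9+0+4+4+2 = 98
9+8 = 17
1+7 = 8

8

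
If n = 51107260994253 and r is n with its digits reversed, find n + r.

Reverse of 51107260994253 is 35249906270115.
51107260994253 + 35249906270115 = 86357167264368

86357167264368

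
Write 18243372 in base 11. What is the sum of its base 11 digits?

32

18243372 in base 11 is A330574.
Digit sum: 10+3+3+0+5+7+4 = 32.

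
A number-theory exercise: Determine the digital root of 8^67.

8

The digital root of n equals n mod 9 (or 9 when 9 | n), so we need 8^67 mod 9.
8^67 ≡ 8 (mod 9), so the digital root is 8.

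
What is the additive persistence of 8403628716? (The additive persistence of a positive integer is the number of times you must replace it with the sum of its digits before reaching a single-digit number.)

2

8403628716 → 45 → 9 (2 steps)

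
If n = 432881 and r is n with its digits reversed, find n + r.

Reverse of 432881 is 188234.
432881 + 188234 = 621115

621115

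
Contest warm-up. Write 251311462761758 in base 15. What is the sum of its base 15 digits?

70

251311462761758 in base 15 is 1E0C2C41231A8.
Digit sum: 1+14+0+12+2+12+4+1+2+3+1+10+8 = 70.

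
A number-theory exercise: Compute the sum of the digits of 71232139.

28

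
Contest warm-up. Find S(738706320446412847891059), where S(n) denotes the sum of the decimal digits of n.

108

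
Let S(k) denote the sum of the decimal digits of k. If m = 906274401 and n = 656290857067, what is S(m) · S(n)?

2013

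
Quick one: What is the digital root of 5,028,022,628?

8

5+0+2+8+0+2+2+6+2+8 = 35
3+5 = 8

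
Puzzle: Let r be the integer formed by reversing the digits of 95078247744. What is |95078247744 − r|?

50303960685

Reverse of 95078247744 is 44774287059.
|95078247744 − 44774287059| = 50303960685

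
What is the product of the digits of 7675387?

246960

7×6×7×5×3×8×7 = 246960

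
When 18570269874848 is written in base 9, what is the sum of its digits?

18570269874848 in base 9 is 72668100885445.
Digit sum: 7+2+6+6+8+1+0+0+8+8+5+4+4+5 = 64.

64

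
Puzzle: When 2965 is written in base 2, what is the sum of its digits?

7

2965 in base 2 is 101110010101.
Digit sum: 1+0+1+1+1+0+0+1+0+1+0+1 = 7.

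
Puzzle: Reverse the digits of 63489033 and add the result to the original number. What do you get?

Reverse of 63489033 is 33098436.
63489033 + 33098436 = 96587469

96587469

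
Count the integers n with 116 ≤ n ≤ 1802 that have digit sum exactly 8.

71

The integers in [116, 1802] that have digit sum exactly 8: 116, 125, 134, 143, 152, 161, …, 1610, 1700.
71 qualify.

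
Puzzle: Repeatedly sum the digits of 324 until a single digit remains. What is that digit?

3+2+4 = 9

9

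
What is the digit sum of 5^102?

298

5^102 = 197215226305252951352932141320696557418301608777255751192569732666015625
Sum of its 72 digits: 298.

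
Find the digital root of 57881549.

5+7+8+8+1+5+4+9 = 47
4+7 = 11
1+1 = 2

2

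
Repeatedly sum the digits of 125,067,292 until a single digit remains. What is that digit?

1+2+5+0+6+7+2+9+2 = 34
3+4 = 7

7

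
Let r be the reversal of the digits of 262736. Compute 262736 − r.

Reverse of 262736 is 637262.
262736 − 637262 = -374526

-374526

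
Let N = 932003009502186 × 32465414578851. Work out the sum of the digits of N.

932003009502186 × 32465414578851 = 30257864092225276448353868286
Sum of its 29 digits: 135.

135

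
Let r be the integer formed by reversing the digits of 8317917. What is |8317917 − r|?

1120779

Reverse of 8317917 is 7197138.
|8317917 − 7197138| = 1120779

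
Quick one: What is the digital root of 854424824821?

7

8+5+4+4+2+4+8+2+4+8+2+1 = 52
5+2 = 7
(Equivalently, 854424824821 mod 9 = 7.)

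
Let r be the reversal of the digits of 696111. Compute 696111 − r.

584415

Reverse of 696111 is 111696.
696111 − 111696 = 584415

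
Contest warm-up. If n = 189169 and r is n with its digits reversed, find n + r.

1151150

Reverse of 189169 is 961981.
189169 + 961981 = 1151150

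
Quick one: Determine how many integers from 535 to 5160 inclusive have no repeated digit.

2433

The integers in [535, 5160] that have no repeated digit: 536, 537, 538, 539, 540, 541, …, 5149, 5160.
2433 qualify.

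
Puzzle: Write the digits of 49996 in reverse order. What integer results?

69994

Reversing 49996 gives 69994.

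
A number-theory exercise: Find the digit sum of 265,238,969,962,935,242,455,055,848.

2+6+5+2+3+8+9+6+9+9+6+2+9+3+5+2+4+2+4+5+5+0+5+5+8+4+8 = 136

136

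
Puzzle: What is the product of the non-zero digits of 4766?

4×7×6×6 = 1008

1008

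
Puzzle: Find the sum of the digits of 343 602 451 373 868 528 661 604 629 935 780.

3+4+3+6+0+2+4+5+1+3+7+3+8+6+8+5+2+8+6+6+1+6+0+4+6+2+9+9+3+5+7+8+0 = 150

150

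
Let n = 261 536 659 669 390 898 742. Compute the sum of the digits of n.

2+6+1+5+3+6+6+5+9+6+6+9+3+9+0+8+9+8+7+4+2 = 114

114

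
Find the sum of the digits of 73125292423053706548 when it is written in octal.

76

73125292423053706548 in base 8 is 7733211640307453402464.
Digit sum: 7+7+3+3+2+1+1+6+4+0+3+0+7+4+5+3+4+0+2+4+6+4 = 76.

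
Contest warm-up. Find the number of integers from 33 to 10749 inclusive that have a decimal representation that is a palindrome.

The integers in [33, 10749] that have a decimal representation that is a palindrome: 33, 44, 55, 66, 77, 88, …, 10601, 10701.
195 qualify.

195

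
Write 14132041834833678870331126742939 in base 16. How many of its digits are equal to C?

14132041834833678870331126742939 in base 16 is B25F17058522AC667102007F9B.
The digit C appears 1 time.

1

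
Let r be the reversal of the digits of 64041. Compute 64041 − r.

Reverse of 64041 is 14046.
64041 − 14046 = 49995

49995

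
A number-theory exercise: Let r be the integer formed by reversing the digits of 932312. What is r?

213239

Reversing 932312 gives 213239.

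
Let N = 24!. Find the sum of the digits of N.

24! = 620448401733239439360000
Sum of its 24 digits: 81.

81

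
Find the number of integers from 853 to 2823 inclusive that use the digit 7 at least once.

539

The integers in [853, 2823] that use the digit 7 at least once: 857, 867, 870, 871, 872, 873, …, 2807, 2817.
539 qualify.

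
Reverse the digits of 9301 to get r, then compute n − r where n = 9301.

8262

Reverse of 9301 is 1039.
9301 − 1039 = 8262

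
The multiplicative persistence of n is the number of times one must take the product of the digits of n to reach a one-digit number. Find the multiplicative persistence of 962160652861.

962160652861 → 0 (1 step)

1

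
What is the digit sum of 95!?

95! = 10329978488239059262599702099394727095397746340117372869212250571234293987594703124871765375385424468563282236864226607350415360000000000000000000000
Sum of its 149 digits: 585.

585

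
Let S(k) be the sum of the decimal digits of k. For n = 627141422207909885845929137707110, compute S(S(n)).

6

First digit sum: 141.
1+4+1 = 6.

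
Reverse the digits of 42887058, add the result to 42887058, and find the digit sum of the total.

Reversal of 42887058 is 85078824; 42887058 + 85078824 = 127965882.
Digit sum of 127965882: 1+2+7+9+6+5+8+8+2 = 48.

48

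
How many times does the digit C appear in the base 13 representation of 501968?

1

501968 in base 13 is 14762C.
The digit C appears 1 time.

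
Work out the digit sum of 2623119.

24

2+6+2+3+1+1+9 = 24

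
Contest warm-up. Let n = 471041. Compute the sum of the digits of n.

17

4+7+1+0+4+1 = 17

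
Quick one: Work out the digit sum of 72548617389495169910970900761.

7+2+5+4+8+6+1+7+3+8+9+4+9+5+1+6+9+9+1+0+9+7+0+9+0+0+7+6+1 = 143

143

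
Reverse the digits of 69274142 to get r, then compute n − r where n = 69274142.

Reverse of 69274142 is 24147296.
69274142 − 24147296 = 45126846

45126846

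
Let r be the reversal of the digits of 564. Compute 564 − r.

Reverse of 564 is 465.
564 − 465 = 99

99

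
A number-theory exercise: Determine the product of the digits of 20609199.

0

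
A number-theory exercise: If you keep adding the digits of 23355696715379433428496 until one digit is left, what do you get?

2+3+3+5+5+6+9+6+7+1+5+3+7+9+4+3+3+4+2+8+4+9+6 = 114
1+1+4 = 6

6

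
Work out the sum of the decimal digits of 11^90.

370

11^90 = 5313022611848274220306942020010322294782998220478746610447439292453978364647240204594326581401
Sum of its 94 digits: 370.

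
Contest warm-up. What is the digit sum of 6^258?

882

6^258 = 579458848406240214434223500888782946339168885292102639115348573677513995855323853219311343131022416265808170283823081861298536241983590416859000164507157759658643367825772134212782055832193117628399616
Sum of its 201 digits: 882.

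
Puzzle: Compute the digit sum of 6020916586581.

6+0+2+0+9+1+6+5+8+6+5+8+1 = 57

57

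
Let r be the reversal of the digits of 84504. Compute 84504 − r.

Reverse of 84504 is 40548.
84504 − 40548 = 43956

43956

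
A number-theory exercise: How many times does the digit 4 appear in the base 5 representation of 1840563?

3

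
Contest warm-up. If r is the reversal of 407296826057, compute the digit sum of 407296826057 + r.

58

Reversal of 407296826057 is 750628692704; 407296826057 + 750628692704 = 1157925518761.
Digit sum of 1157925518761: 1+1+5+7+9+2+5+5+1+8+7+6+1 = 58.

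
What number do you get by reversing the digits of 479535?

Reversing 479535 gives 535974.

535974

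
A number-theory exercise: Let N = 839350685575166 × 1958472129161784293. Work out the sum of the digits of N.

175

839350685575166 × 1958472129161784293 = 1643844924291798702793257529667638
Sum of its 34 digits: 175.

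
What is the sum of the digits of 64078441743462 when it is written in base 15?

62

64078441743462 in base 15 is 761C6232605C.
Digit sum: 7+6+1+12+6+2+3+2+6+0+5+12 = 62.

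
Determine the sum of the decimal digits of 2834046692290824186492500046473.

2+8+3+4+0+4+6+6+9+2+2+9+0+8+2+4+1+8+6+4+9+2+5+0+0+0+4+6+4+7+3 = 128

128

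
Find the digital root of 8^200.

The digital root of n equals n mod 9 (or 9 when 9 | n), so we need 8^200 mod 9.
8^200 ≡ 1 (mod 9), so the digital root is 1.

1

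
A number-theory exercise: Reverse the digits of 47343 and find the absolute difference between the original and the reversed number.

Reverse of 47343 is 34374.
|47343 − 34374| = 12969

12969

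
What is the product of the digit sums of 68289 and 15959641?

1320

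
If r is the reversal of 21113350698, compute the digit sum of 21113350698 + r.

Reversal of 21113350698 is 89605331112; 21113350698 + 89605331112 = 110718681810.
Digit sum of 110718681810: 1+1+0+7+1+8+6+8+1+8+1+0 = 42.

42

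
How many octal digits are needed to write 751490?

751490 in base 8 is 2673602, which has 7 digits.

7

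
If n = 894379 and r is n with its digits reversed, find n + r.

Reverse of 894379 is 973498.
894379 + 973498 = 1867877

1867877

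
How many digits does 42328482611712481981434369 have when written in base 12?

24

42328482611712481981434369 in base 12 is 6480B9836712504336A788A9, which has 24 digits.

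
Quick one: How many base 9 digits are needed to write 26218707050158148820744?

26218707050158148820744 in base 9 is 285550150520285257471010, which has 24 digits.

24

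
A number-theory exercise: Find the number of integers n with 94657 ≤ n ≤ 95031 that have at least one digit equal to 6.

103

The integers in [94657, 95031] that have at least one digit equal to 6: 94657, 94658, 94659, 94660, 94661, 94662, …, 95016, 95026.
103 qualify.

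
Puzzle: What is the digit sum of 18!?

54

18! = 6402373705728000
Sum of its 16 digits: 54.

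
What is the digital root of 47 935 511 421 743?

2

4+7+9+3+5+5+1+1+4+2+1+7+4+3 = 56
5+6 = 11
1+1 = 2
(Equivalently, 47 935 511 421 743 mod 9 = 2.)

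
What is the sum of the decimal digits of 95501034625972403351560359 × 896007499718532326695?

95501034625972403351560359 × 896007499718532326695 = 85569643255750514181630525072189821810999483505
Sum of its 47 digits: 210.

210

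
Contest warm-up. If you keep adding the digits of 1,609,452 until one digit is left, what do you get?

1+6+0+9+4+5+2 = 27
2+7 = 9

9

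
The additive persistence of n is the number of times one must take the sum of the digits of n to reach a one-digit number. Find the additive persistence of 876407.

876407 → 32 → 5 (2 steps)

2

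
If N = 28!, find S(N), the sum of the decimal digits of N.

28! = 304888344611713860501504000000
Sum of its 30 digits: 90.

90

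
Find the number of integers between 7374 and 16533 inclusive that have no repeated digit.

The integers in [7374, 16533] that have no repeated digit: 7380, 7381, 7382, 7384, 7385, 7386, …, 16530, 16532.
3164 qualify.

3164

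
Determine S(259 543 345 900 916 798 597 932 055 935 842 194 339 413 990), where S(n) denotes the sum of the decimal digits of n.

2+5+9+5+4+3+3+4+5+9+0+0+9+1+6+7+9+8+5+9+7+9+3+2+0+5+5+9+3+5+8+4+2+1+9+4+3+3+9+4+1+3+9+9+0 = 220

220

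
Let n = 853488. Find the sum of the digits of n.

36

8+5+3+4+8+8 = 36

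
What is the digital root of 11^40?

7

The digital root of n equals n mod 9 (or 9 when 9 | n), so we need 11^40 mod 9.
11^40 ≡ 7 (mod 9), so the digital root is 7.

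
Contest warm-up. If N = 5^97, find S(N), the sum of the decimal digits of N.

293

5^97 = 63108872417680944432938285222622898373856514808721840381622314453125
Sum of its 68 digits: 293.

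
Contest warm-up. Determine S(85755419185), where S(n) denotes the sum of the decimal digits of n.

8+5+7+5+5+4+1+9+1+8+5 = 58

58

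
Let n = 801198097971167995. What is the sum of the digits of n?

97

8+0+1+1+9+8+0+9+7+9+7+1+1+6+7+9+9+5 = 97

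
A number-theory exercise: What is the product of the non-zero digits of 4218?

64

4×2×1×8 = 64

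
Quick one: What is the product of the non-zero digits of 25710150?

350

2×5×7×1×1×5 = 350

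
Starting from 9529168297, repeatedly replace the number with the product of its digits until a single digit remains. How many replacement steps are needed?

2

9529168297 → 4898880 → 0 (2 steps)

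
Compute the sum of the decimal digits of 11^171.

800

11^171 = 11971516324028181143971749701549704147559958845716404331377199160901758573318607430532788039815509058554517585620097499558227539322487495317494497222128083603693203327484577760211
Sum of its 179 digits: 800.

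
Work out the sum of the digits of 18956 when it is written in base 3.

8

18956 in base 3 is 222000002.
Digit sum: 2+2+2+0+0+0+0+0+2 = 8.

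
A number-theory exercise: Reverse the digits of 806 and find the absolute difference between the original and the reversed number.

Reverse of 806 is 608.
|806 − 608| = 198

198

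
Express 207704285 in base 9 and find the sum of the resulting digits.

45

207704285 in base 9 is 473743638.
Digit sum: 4+7+3+7+4+3+6+3+8 = 45.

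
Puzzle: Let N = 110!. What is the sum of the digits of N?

110! = 15882455415227429404253703127090772871724410234473563207581748318444567162948183030959960131517678520479243672638179990208521148623422266876757623911219200000000000000000000000000
Sum of its 179 digits: 657.

657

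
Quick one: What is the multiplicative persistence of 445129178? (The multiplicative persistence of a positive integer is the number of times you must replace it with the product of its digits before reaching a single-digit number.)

445129178 → 80640 → 0 (2 steps)

2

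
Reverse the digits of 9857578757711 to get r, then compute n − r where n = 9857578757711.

8680000000122

Reverse of 9857578757711 is 1177578757589.
9857578757711 − 1177578757589 = 8680000000122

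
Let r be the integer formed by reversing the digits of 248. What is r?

842

Reversing 248 gives 842.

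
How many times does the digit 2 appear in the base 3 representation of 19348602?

19348602 in base 3 is 1100102000021220.
The digit 2 appears 4 times.

4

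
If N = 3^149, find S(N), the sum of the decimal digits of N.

306

3^149 = 123329495011708990974900260817232214728824366796574324605061468433916083
Sum of its 72 digits: 306.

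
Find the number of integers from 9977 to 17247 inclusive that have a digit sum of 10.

The integers in [9977, 17247] that have a digit sum of 10: 10009, 10018, 10027, 10036, 10045, 10054, …, 17110, 17200.
216 qualify.

216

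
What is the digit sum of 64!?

64! = 126886932185884164103433389335161480802865516174545192198801894375214704230400000000000000
Sum of its 90 digits: 324.

324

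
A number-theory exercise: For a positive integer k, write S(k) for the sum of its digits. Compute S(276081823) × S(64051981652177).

2294

S(276081823) = 2+7+6+0+8+1+8+2+3 = 37.
S(64051981652177) = 6+4+0+5+1+9+8+1+6+5+2+1+7+7 = 62.
37 · 62 = 2294.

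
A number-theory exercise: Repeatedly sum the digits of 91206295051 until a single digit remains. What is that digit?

4

9+1+2+0+6+2+9+5+0+5+1 = 40
4+0 = 4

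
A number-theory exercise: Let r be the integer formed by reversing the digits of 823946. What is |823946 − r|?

174618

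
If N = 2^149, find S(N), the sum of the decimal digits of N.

212

2^149 = 713623846352979940529142984724747568191373312
Sum of its 45 digits: 212.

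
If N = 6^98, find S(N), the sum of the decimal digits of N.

6^98 = 18147739541668636280463618532168272792698436402026524209529776843597142818816
Sum of its 77 digits: 360.

360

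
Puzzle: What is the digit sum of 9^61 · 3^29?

9^61 · 3^29 = 1109965455105380918774102347355089932559419301169168921445553215905244747
Sum of its 73 digits: 315.

315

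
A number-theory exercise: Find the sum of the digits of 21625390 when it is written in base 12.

21625390 in base 12 is 72AA83A.
Digit sum: 7+2+10+10+8+3+10 = 50.

50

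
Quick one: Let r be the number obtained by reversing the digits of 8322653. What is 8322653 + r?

Reverse of 8322653 is 3562238.
8322653 + 3562238 = 11884891

11884891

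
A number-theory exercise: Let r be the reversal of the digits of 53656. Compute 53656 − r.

-11979

Reverse of 53656 is 65635.
53656 − 65635 = -11979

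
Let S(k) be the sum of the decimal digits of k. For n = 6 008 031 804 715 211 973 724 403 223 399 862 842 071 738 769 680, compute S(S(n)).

First digit sum: 206.
2+0+6 = 8.

8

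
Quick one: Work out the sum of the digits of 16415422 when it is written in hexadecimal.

16415422 in base 16 is FA7ABE.
Digit sum: 15+10+7+10+11+14 = 67.

67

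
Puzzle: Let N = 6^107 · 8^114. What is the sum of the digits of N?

6^107 · 8^114 = 1638484389845559672921113170989109482309993019119416531304283016775675459595872861551061269591568884176723266098080002305763078216627353421160002599386883355184837495783260939667158073344
Sum of its 187 digits: 855.

855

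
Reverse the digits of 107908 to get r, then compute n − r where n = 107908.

Reverse of 107908 is 809701.
107908 − 809701 = -701793

-701793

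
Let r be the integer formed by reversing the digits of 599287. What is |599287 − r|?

183708

Reverse of 599287 is 782995.
|599287 − 782995| = 183708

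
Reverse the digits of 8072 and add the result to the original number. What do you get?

10780

Reverse of 8072 is 2708.
8072 + 2708 = 10780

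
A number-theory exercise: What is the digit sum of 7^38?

7^38 = 129934811447123020117172145698449
Sum of its 33 digits: 130.

130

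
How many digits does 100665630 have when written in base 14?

7

100665630 in base 14 is D525A22, which has 7 digits.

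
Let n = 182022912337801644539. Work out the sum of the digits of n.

1+8+2+0+2+2+9+1+2+3+3+7+8+0+1+6+4+4+5+3+9 = 80

80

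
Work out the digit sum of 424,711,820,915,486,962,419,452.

104

4+2+4+7+1+1+8+2+0+9+1+5+4+8+6+9+6+2+4+1+9+4+5+2 = 104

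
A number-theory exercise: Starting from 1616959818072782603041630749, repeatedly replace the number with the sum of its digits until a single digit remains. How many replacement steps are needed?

2

1616959818072782603041630749 → 123 → 6 (2 steps)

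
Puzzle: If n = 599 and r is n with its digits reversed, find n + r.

Reverse of 599 is 995.
599 + 995 = 1594

1594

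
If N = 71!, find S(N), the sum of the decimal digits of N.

423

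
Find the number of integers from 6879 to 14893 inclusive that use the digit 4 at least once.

The integers in [6879, 14893] that use the digit 4 at least once: 6884, 6894, 6904, 6914, 6924, 6934, …, 14892, 14893.
2812 qualify.

2812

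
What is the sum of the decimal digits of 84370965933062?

65

8+4+3+7+0+9+6+5+9+3+3+0+6+2 = 65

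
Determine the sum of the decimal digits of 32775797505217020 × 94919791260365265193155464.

32775797505217020 × 94919791260365265193155464 = 3111071857587200157405812669900535918797280
Sum of its 43 digits: 183.

183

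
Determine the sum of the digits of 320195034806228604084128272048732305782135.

155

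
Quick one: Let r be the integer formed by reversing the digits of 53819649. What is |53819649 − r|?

Reverse of 53819649 is 94691835.
|53819649 − 94691835| = 40872186

40872186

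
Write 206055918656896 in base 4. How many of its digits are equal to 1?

7

206055918656896 in base 4 is 232312200201311131312000.
The digit 1 appears 7 times.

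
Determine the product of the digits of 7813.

168

7×8×1×3 = 168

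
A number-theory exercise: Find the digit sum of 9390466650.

48

9+3+9+0+4+6+6+6+5+0 = 48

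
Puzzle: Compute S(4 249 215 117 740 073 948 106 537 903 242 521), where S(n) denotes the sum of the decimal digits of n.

4+2+4+9+2+1+5+1+1+7+7+4+0+0+7+3+9+4+8+1+0+6+5+3+7+9+0+3+2+4+2+5+2+1 = 128

128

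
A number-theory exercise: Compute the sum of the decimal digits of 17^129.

17^129 = 534454647309225983429908142353859294569823608496653691812844521340859449878286124345812277977399568049140265264463072920424344494726866427499674173312523847697
Sum of its 159 digits: 764.

764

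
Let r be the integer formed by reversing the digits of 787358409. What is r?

904853787

Reversing 787358409 gives 904853787.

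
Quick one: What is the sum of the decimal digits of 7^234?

7^234 = 566162842887223104503342704075805328299255437895193829859705301064192704920345159502159063749861642496226081057074066562365054747705481154213946566712658819732545602803404062824862379318988405540849
Sum of its 198 digits: 865.

865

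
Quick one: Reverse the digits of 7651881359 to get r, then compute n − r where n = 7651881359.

-1880000208

Reverse of 7651881359 is 9531881567.
7651881359 − 9531881567 = -1880000208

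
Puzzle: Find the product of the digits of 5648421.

7680

5×6×4×8×4×2×1 = 7680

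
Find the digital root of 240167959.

2+4+0+1+6+7+9+5+9 = 43
4+3 = 7

7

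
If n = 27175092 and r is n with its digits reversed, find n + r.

56232264

Reverse of 27175092 is 29057172.
27175092 + 29057172 = 56232264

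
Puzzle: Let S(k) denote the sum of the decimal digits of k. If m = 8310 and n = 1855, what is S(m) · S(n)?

S(8310) = 8+3+1+0 = 12.
S(1855) = 1+8+5+5 = 19.
12 · 19 = 228.

228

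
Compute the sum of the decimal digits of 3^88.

3^88 = 969773729787523602876821942164080815560161
Sum of its 42 digits: 198.

198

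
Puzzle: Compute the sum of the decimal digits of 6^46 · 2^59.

225

6^46 · 2^59 = 359523482469220731785781146680200151108233189264457728
Sum of its 54 digits: 225.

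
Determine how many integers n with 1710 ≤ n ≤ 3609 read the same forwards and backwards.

19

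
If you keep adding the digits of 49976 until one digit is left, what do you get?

4+9+9+7+6 = 35
3+5 = 8
(Equivalently, 49976 mod 9 = 8.)

8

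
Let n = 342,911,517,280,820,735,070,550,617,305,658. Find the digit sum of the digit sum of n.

9

First digit sum: 126.
1+2+6 = 9.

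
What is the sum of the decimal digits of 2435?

14

2+4+3+5 = 14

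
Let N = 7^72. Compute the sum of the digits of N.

271

7^72 = 7031676478883553279994550741476882515263791803223057265323201
Sum of its 61 digits: 271.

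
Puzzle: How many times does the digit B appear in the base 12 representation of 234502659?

234502659 in base 12 is 6664B683.
The digit B appears 1 time.

1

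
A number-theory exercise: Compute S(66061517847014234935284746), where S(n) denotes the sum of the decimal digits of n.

6+6+0+6+1+5+1+7+8+4+7+0+1+4+2+3+4+9+3+5+2+8+4+7+4+6 = 113

113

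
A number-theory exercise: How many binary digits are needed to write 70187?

70187 in base 2 is 10001001000101011, which has 17 digits.

17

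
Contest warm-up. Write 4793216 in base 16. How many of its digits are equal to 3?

4793216 in base 16 is 492380.
The digit 3 appears 1 time.

1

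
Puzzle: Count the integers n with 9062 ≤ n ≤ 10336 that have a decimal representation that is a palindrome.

13

The integers in [9062, 10336] that have a decimal representation that is a palindrome: 9119, 9229, 9339, 9449, 9559, 9669, …, 10201, 10301.
13 qualify.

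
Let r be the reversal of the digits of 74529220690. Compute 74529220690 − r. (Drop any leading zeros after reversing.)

64926928143

Reverse of 74529220690 is 9602292547.
74529220690 − 9602292547 = 64926928143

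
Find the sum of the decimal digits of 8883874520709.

69

8+8+8+3+8+7+4+5+2+0+7+0+9 = 69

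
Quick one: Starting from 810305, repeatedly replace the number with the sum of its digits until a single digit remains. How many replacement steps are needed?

2

810305 → 17 → 8 (2 steps)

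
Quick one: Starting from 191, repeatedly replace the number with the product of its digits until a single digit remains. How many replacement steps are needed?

191 → 9 (1 step)

1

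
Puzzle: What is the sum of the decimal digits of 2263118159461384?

64

2+2+6+3+1+1+8+1+5+9+4+6+1+3+8+4 = 64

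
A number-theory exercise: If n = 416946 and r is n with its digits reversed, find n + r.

Reverse of 416946 is 649614.
416946 + 649614 = 1066560

1066560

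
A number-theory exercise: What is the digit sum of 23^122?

23^122 = 13514375886444401298365211006723146584181658608234936220364093057836205506348376296928523338811258580874372651091869946621719478491908451704343846775724932119505765329
Sum of its 167 digits: 745.

745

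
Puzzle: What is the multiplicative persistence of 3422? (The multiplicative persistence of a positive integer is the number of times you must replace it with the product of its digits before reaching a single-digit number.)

3422 → 48 → 32 → 6 (3 steps)

3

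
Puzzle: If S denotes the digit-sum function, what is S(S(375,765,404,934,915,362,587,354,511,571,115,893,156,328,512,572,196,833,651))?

First digit sum: 251.
2+5+1 = 8.

8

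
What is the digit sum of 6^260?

6^260 = 20860518542624647719632046031996186068210079870515695008152548652390503850791658715895208352716806985569094130217630947006747304711409255006924005922257679347711161241727796831660154009958952234622386176
Sum of its 203 digits: 873.

873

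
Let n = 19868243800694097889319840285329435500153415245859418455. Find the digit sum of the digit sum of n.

First digit sum: 259.
2+5+9 = 16.

16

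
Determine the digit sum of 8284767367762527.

87

8+2+8+4+7+6+7+3+6+7+7+6+2+5+2+7 = 87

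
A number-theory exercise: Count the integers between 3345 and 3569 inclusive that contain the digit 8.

41

The integers in [3345, 3569] that contain the digit 8: 3348, 3358, 3368, 3378, 3380, 3381, …, 3558, 3568.
41 qualify.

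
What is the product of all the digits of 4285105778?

4×2×8×5×1×0×5×7×7×8 = 0

0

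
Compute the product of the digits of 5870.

0

5×8×7×0 = 0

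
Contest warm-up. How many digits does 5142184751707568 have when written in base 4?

27

5142184751707568 in base 4 is 102101030220233133223112300, which has 27 digits.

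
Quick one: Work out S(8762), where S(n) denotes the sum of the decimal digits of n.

8+7+6+2 = 23

23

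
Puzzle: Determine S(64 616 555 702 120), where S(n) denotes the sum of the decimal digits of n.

50

6+4+6+1+6+5+5+5+7+0+2+1+2+0 = 50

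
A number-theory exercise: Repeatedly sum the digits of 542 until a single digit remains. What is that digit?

5+4+2 = 11
1+1 = 2

2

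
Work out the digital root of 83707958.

2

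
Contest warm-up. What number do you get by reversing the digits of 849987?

Reversing 849987 gives 789948.

789948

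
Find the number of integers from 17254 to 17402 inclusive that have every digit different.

65

The integers in [17254, 17402] that have every digit different: 17254, 17256, 17258, 17259, 17260, 17263, …, 17398, 17402.
65 qualify.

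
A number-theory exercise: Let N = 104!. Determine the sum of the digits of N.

104! = 10299016745145627623848583864765044283053772454999072182325491776887871732475287174542709871683888003235965704141638377695179741979175588724736000000000000000000000000
Sum of its 167 digits: 702.

702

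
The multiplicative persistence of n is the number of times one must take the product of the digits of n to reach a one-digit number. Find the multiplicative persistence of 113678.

2

113678 → 1008 → 0 (2 steps)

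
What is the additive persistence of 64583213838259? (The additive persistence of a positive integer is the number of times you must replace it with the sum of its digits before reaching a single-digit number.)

3

64583213838259 → 67 → 13 → 4 (3 steps)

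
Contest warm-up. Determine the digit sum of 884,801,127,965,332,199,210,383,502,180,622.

129

8+8+4+8+0+1+1+2+7+9+6+5+3+3+2+1+9+9+2+1+0+3+8+3+5+0+2+1+8+0+6+2+2 = 129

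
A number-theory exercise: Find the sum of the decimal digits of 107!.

594

107! = 12265202031961379393517517010387338887131568154382945052653251412013535324922144249034658613287059061933743916719318560380966506520420000368175349760000000000000000000000000
Sum of its 173 digits: 594.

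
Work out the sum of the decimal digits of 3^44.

90

3^44 = 984770902183611232881
Sum of its 21 digits: 90.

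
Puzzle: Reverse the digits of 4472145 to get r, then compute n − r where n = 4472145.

-940599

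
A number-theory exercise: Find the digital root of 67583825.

8

6+7+5+8+3+8+2+5 = 44
4+4 = 8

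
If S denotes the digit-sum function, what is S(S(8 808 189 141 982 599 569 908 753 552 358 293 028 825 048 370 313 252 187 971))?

10

First digit sum: 280.
2+8+0 = 10.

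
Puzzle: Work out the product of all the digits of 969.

9×6×9 = 486

486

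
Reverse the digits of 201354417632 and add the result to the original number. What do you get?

438068870734

Reverse of 201354417632 is 236714453102.
201354417632 + 236714453102 = 438068870734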